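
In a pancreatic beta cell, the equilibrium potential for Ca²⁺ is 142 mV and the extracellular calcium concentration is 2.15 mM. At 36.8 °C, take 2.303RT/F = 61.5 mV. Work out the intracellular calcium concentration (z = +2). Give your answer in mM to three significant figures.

Nernst: E = (61.5/2) · log₁₀([out]/[in]), so log₁₀([out]/[in]) = 142.0 × 2 / 61.5 = 4.6179.
[out]/[in] = 10^(4.6179) = 4.148e+04.
[in] = 2.15 / 4.148e+04 = 5.183e-05 mM.

0.0000518 mM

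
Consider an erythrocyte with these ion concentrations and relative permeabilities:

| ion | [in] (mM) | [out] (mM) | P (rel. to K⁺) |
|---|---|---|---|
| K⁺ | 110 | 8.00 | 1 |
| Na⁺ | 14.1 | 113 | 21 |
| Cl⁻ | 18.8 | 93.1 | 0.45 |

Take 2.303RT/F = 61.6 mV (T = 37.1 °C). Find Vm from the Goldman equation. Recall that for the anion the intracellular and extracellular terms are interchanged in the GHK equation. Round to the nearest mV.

45 mV

Vm = 61.6 · log₁₀[(Σ P·[cation]ₒ + Σ P·[anion]ᵢ) / (Σ P·[cation]ᵢ + Σ P·[anion]ₒ)]
Numerator = 1×8.00 + 21×113 + 0.45×18.8 = 2389
Denominator = 1×110 + 21×14.1 + 0.45×93.1 = 448
Vm = 61.6 · log₁₀(5.3337) = 61.6 × (0.7270) = 44.78 mV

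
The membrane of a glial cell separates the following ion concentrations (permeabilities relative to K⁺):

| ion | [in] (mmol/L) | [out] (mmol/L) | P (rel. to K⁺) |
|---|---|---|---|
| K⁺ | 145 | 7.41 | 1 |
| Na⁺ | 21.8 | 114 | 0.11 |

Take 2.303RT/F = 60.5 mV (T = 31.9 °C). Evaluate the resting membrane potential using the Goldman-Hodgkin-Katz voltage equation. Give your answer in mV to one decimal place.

-52.5 mV

Vm = 60.5 · log₁₀[(Σ P·[cation]ₒ + Σ P·[anion]ᵢ) / (Σ P·[cation]ᵢ + Σ P·[anion]ₒ)]
Numerator = 1×7.41 + 0.11×114 = 19.95
Denominator = 1×145 + 0.11×21.8 = 147.4
Vm = 60.5 · log₁₀(0.13535) = 60.5 × (-0.8685) = -52.55 mV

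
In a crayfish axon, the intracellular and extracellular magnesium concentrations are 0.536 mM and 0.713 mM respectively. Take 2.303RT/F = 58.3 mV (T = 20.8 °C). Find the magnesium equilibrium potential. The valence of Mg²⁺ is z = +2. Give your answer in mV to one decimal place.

E = (58.3/z) · log₁₀([Mg²⁺]_out/[Mg²⁺]_in) with z = +2.
= (58.3/2) · log₁₀(0.713/0.536) = 29.15 · log₁₀(1.33)
= 29.15 · (0.1239) = 3.61 mV

3.6 mV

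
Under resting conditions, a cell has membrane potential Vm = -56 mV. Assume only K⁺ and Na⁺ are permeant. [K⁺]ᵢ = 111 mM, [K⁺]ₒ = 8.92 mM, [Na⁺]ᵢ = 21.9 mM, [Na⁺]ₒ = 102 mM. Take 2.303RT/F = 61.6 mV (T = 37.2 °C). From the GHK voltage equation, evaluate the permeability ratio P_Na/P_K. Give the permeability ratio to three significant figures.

Let α = P_Na/P_K. GHK: Vm = 61.6·log₁₀[(Kₒ + α·Naₒ)/(Kᵢ + α·Naᵢ)].
10^(Vm/61.6) = 10^(-56.0/61.6) = 0.12328
So 0.12328·(Kᵢ + α·Naᵢ) = Kₒ + α·Naₒ → α = (0.12328·111.0 − 8.92) / (102.0 − 0.12328·21.9)
α = (13.68 − 8.92) / (102.0 − 2.7) = 4.765/99.3 = 0.04798

0.0480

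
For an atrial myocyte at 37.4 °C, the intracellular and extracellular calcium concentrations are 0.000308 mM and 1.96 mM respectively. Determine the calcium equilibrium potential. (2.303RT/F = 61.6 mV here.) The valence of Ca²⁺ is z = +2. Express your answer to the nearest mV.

E = (61.6/z) · log₁₀([Ca²⁺]_out/[Ca²⁺]_in) with z = +2.
= (61.6/2) · log₁₀(1.96/0.000308) = 30.80 · log₁₀(6364)
= 30.80 · (3.8037) = 117.15 mV

117 mV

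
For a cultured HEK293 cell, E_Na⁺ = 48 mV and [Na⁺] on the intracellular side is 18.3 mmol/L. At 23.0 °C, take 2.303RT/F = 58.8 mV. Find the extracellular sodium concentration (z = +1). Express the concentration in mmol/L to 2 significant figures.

120 mmol/L

Nernst: E = (58.8/1) · log₁₀([out]/[in]), so log₁₀([out]/[in]) = 48.0 × 1 / 58.8 = 0.8163.
[out]/[in] = 10^(0.8163) = 6.551.
[out] = 6.551 × 18.3 = 119.9 mmol/L.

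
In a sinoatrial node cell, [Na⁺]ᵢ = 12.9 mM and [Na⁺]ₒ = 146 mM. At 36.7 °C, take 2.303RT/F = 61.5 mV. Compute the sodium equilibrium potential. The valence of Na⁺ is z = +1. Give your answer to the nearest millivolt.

65 mV

E = (61.5/z) · log₁₀([Na⁺]_out/[Na⁺]_in) with z = +1.
= (61.5/1) · log₁₀(146/12.9) = 61.50 · log₁₀(11.32)
= 61.50 · (1.0538) = 64.81 mV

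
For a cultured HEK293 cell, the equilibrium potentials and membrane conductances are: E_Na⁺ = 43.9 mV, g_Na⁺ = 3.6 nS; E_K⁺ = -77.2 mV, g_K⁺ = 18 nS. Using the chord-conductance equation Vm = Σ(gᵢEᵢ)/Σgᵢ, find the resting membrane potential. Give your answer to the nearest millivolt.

Σ gᵢEᵢ = 3.6·(43.9) + 18·(-77.2) = -1231.56
Σ gᵢ = 3.6 + 18 = 21.6
Vm = -1231.56 / 21.6 = -57.02 mV

-57 mV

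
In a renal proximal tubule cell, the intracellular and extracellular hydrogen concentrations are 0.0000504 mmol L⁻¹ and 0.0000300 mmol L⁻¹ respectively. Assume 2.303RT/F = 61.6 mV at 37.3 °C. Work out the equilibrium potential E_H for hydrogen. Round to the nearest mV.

E = (61.6/z) · log₁₀([H⁺]_out/[H⁺]_in) with z = +1.
= (61.6/1) · log₁₀(0.0000300/0.0000504) = 61.60 · log₁₀(0.5952)
= 61.60 · (-0.2253) = -13.88 mV

-14 mV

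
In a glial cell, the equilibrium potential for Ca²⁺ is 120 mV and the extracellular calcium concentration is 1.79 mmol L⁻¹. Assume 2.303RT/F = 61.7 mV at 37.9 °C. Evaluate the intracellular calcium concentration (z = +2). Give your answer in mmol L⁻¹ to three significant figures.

Nernst: E = (61.7/2) · log₁₀([out]/[in]), so log₁₀([out]/[in]) = 120.0 × 2 / 61.7 = 3.8898.
[out]/[in] = 10^(3.8898) = 7759.
[in] = 1.79 / 7759 = 0.0002307 mmol L⁻¹.

0.000231 mmol L⁻¹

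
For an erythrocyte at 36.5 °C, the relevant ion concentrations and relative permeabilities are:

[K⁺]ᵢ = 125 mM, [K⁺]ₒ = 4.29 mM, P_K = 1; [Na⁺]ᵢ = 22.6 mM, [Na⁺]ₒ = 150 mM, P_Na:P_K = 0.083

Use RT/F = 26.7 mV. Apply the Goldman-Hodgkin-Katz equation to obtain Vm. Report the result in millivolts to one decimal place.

Vm = 26.7 · ln[(Σ P·[cation]ₒ + Σ P·[anion]ᵢ) / (Σ P·[cation]ᵢ + Σ P·[anion]ₒ)]
Numerator = 1×4.29 + 0.083×150 = 16.74
Denominator = 1×125 + 0.083×22.6 = 126.9
Vm = 26.7 · ln(0.13194) = 26.7 × (-2.0254) = -54.08 mV

-54.1 mV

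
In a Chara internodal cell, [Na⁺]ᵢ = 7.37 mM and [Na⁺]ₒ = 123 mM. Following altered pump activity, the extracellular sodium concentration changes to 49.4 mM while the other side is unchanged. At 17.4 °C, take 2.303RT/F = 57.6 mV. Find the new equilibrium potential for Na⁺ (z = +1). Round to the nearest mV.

After the shift: [Na⁺]_out = 49.4, [Na⁺]_in = 7.37 mM.
E_new = (57.6/1)·log₁₀(49.4/7.37) = 57.60 · (0.8263) = 47.59 mV

48 mV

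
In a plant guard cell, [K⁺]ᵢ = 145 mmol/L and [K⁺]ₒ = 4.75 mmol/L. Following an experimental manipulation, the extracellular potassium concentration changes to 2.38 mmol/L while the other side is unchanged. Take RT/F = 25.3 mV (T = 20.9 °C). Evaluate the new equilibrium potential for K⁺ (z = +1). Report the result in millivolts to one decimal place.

After the shift: [K⁺]_out = 2.38, [K⁺]_in = 145 mmol/L.
E_new = (25.3/1)·ln(2.38/145) = 25.30 · (-4.1096) = -103.97 mV

-104.0 mV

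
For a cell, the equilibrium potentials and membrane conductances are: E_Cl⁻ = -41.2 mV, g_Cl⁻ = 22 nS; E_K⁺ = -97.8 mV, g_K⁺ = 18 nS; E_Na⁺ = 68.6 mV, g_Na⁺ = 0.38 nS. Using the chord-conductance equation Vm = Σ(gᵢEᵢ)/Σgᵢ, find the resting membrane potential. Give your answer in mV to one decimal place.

Σ gᵢEᵢ = 22·(-41.2) + 18·(-97.8) + 0.38·(68.6) = -2640.73
Σ gᵢ = 22 + 18 + 0.38 = 40.38
Vm = -2640.73 / 40.38 = -65.40 mV

-65.4 mV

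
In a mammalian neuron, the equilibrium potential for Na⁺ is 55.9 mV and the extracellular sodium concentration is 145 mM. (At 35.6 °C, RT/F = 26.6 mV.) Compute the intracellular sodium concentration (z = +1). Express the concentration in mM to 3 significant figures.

Nernst: E = (26.6/1) · ln([out]/[in]), so ln([out]/[in]) = 55.9 × 1 / 26.6 = 2.1015.
[out]/[in] = e^(2.1015) = 8.178.
[in] = 145 / 8.178 = 17.73 mM.

17.7 mM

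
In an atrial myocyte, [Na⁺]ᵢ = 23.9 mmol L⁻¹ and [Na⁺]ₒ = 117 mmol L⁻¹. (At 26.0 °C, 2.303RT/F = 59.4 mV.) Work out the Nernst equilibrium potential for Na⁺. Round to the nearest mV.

41 mV

E = (59.4/z) · log₁₀([Na⁺]_out/[Na⁺]_in) with z = +1.
= (59.4/1) · log₁₀(117/23.9) = 59.40 · log₁₀(4.895)
= 59.40 · (0.6898) = 40.97 mV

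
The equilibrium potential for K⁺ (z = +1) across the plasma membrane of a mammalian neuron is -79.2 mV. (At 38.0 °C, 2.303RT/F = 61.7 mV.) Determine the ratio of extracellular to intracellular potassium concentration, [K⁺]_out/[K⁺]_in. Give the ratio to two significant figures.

log₁₀([out]/[in]) = E·z/(61.7) = -79.2 × 1 / 61.7 = -1.2836
[out]/[in] = 10^(-1.2836) = 0.05204

0.052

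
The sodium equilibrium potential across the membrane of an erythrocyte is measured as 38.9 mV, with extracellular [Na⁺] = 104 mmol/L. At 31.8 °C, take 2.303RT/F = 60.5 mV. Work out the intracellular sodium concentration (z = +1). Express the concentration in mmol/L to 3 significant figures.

23.7 mmol/L

Nernst: E = (60.5/1) · log₁₀([out]/[in]), so log₁₀([out]/[in]) = 38.9 × 1 / 60.5 = 0.6430.
[out]/[in] = 10^(0.6430) = 4.395.
[in] = 104 / 4.395 = 23.66 mmol/L.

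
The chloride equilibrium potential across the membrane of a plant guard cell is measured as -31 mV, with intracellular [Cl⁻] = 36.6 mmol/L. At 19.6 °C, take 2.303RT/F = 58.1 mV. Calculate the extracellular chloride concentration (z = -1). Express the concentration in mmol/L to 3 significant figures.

Nernst: E = (58.1/-1) · log₁₀([out]/[in]), so log₁₀([out]/[in]) = -31.0 × -1 / 58.1 = 0.5336.
[out]/[in] = 10^(0.5336) = 3.416.
[out] = 3.416 × 36.6 = 125 mmol/L.

125 mmol/L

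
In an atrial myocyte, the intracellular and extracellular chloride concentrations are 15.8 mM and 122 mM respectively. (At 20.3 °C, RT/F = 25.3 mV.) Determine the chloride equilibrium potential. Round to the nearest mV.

E = (25.3/z) · ln([Cl⁻]_out/[Cl⁻]_in) with z = -1.
For an anion, dividing by z = -1 reverses the sign.
= (25.3/-1) · ln(122/15.8) = -25.30 · ln(7.722)
= -25.30 · (2.0440) = -51.71 mV

-52 mV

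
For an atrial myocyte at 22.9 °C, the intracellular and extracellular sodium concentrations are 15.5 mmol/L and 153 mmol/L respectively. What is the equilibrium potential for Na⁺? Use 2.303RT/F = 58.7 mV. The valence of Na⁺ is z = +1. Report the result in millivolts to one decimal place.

58.4 mV

E = (58.7/z) · log₁₀([Na⁺]_out/[Na⁺]_in) with z = +1.
= (58.7/1) · log₁₀(153/15.5) = 58.70 · log₁₀(9.871)
= 58.70 · (0.9944) = 58.37 mV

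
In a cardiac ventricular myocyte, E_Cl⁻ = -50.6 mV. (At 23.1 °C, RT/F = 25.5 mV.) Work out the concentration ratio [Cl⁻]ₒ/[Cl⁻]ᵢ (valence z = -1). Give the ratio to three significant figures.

7.27

ln([out]/[in]) = E·z/(25.5) = -50.6 × -1 / 25.5 = 1.9843
[out]/[in] = e^(1.9843) = 7.274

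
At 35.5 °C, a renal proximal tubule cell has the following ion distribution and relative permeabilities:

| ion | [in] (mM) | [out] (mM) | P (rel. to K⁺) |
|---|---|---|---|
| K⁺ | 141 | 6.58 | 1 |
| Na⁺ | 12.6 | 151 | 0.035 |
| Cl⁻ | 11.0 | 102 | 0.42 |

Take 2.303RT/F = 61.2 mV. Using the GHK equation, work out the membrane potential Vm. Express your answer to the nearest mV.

Vm = 61.2 · log₁₀[(Σ P·[cation]ₒ + Σ P·[anion]ᵢ) / (Σ P·[cation]ᵢ + Σ P·[anion]ₒ)]
Numerator = 1×6.58 + 0.035×151 + 0.42×11.0 = 16.48
Denominator = 1×141 + 0.035×12.6 + 0.42×102 = 184.3
Vm = 61.2 · log₁₀(0.089456) = 61.2 × (-1.0484) = -64.16 mV

-64 mV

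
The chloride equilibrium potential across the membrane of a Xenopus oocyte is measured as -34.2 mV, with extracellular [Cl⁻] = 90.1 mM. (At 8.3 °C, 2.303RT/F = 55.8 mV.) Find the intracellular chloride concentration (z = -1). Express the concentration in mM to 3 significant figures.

22.0 mM

Nernst: E = (55.8/-1) · log₁₀([out]/[in]), so log₁₀([out]/[in]) = -34.2 × -1 / 55.8 = 0.6129.
[out]/[in] = 10^(0.6129) = 4.101.
[in] = 90.1 / 4.101 = 21.97 mM.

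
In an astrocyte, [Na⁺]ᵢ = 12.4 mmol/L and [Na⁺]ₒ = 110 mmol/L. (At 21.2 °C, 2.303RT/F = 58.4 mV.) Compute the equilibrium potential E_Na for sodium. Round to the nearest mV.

E = (58.4/z) · log₁₀([Na⁺]_out/[Na⁺]_in) with z = +1.
= (58.4/1) · log₁₀(110/12.4) = 58.40 · log₁₀(8.871)
= 58.40 · (0.9480) = 55.36 mV

55 mV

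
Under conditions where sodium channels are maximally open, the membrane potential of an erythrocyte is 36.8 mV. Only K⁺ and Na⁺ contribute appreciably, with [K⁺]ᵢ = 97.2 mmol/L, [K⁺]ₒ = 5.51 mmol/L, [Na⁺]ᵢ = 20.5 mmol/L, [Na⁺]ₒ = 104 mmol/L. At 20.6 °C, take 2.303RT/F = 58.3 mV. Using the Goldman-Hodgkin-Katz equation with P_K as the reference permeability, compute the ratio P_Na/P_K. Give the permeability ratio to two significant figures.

Let α = P_Na/P_K. GHK: Vm = 58.3·log₁₀[(Kₒ + α·Naₒ)/(Kᵢ + α·Naᵢ)].
10^(Vm/58.3) = 10^(36.8/58.3) = 4.2778
So 4.2778·(Kᵢ + α·Naᵢ) = Kₒ + α·Naₒ → α = (4.2778·97.2 − 5.51) / (104.0 − 4.2778·20.5)
α = (415.8 − 5.51) / (104.0 − 87.69) = 410.3/16.31 = 25.16

25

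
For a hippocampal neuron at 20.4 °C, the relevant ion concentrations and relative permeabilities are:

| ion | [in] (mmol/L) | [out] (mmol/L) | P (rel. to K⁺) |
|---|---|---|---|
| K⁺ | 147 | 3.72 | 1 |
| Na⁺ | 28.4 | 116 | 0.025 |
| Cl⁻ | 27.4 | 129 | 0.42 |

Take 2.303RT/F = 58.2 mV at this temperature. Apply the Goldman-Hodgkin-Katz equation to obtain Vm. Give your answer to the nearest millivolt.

-61 mV

Vm = 58.2 · log₁₀[(Σ P·[cation]ₒ + Σ P·[anion]ᵢ) / (Σ P·[cation]ᵢ + Σ P·[anion]ₒ)]
Numerator = 1×3.72 + 0.025×116 + 0.42×27.4 = 18.13
Denominator = 1×147 + 0.025×28.4 + 0.42×129 = 201.9
Vm = 58.2 · log₁₀(0.089791) = 58.2 × (-1.0468) = -60.92 mV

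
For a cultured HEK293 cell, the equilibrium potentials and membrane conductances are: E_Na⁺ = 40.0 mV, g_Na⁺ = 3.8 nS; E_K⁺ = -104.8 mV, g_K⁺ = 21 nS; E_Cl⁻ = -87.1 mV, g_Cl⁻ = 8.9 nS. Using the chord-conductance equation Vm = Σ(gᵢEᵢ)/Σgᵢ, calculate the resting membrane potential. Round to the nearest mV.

-84 mV

Σ gᵢEᵢ = 3.8·(40.0) + 21·(-104.8) + 8.9·(-87.1) = -2823.99
Σ gᵢ = 3.8 + 21 + 8.9 = 33.7
Vm = -2823.99 / 33.7 = -83.80 mV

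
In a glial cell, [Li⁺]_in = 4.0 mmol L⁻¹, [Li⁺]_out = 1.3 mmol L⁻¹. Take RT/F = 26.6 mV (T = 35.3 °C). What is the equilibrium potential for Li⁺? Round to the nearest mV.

E = (26.6/z) · ln([Li⁺]_out/[Li⁺]_in) with z = +1.
= (26.6/1) · ln(1.3/4.0) = 26.60 · ln(0.325)
= 26.60 · (-1.1239) = -29.90 mV

-30 mV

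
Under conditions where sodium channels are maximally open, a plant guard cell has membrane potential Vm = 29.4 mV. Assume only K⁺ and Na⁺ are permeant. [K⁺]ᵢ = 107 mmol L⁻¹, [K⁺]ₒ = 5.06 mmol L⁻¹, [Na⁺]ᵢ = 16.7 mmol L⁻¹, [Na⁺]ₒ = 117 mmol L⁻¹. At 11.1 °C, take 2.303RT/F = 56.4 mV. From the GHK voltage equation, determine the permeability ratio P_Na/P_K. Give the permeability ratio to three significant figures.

5.69

Let α = P_Na/P_K. GHK: Vm = 56.4·log₁₀[(Kₒ + α·Naₒ)/(Kᵢ + α·Naᵢ)].
10^(Vm/56.4) = 10^(29.4/56.4) = 3.3211
So 3.3211·(Kᵢ + α·Naᵢ) = Kₒ + α·Naₒ → α = (3.3211·107.0 − 5.06) / (117.0 − 3.3211·16.7)
α = (355.4 − 5.06) / (117.0 − 55.46) = 350.3/61.54 = 5.692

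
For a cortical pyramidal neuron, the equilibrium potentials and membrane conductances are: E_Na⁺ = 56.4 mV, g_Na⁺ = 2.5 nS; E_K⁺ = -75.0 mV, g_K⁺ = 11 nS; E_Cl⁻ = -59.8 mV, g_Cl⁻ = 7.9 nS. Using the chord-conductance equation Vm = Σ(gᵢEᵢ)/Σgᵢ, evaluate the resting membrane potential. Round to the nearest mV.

Σ gᵢEᵢ = 2.5·(56.4) + 11·(-75.0) + 7.9·(-59.8) = -1156.42
Σ gᵢ = 2.5 + 11 + 7.9 = 21.4
Vm = -1156.42 / 21.4 = -54.04 mV

-54 mV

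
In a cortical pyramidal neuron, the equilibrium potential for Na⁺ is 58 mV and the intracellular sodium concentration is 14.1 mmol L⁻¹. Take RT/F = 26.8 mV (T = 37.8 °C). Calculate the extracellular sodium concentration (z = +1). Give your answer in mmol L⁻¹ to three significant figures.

123 mmol L⁻¹

Nernst: E = (26.8/1) · ln([out]/[in]), so ln([out]/[in]) = 58.0 × 1 / 26.8 = 2.1642.
[out]/[in] = e^(2.1642) = 8.707.
[out] = 8.707 × 14.1 = 122.8 mmol L⁻¹.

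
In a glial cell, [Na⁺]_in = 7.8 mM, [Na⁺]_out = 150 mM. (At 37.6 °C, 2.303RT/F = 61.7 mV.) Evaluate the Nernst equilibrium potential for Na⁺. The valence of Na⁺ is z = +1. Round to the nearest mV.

79 mV

E = (61.7/z) · log₁₀([Na⁺]_out/[Na⁺]_in) with z = +1.
= (61.7/1) · log₁₀(150/7.8) = 61.70 · log₁₀(19.23)
= 61.70 · (1.2840) = 79.22 mV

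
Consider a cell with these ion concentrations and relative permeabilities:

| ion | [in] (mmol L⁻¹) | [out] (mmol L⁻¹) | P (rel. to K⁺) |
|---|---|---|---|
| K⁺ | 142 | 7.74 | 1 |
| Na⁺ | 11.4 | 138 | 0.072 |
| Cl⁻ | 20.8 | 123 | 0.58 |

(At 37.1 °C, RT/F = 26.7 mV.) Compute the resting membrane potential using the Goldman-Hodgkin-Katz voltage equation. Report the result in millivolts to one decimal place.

-52.7 mV

Vm = 26.7 · ln[(Σ P·[cation]ₒ + Σ P·[anion]ᵢ) / (Σ P·[cation]ᵢ + Σ P·[anion]ₒ)]
Numerator = 1×7.74 + 0.072×138 + 0.58×20.8 = 29.74
Denominator = 1×142 + 0.072×11.4 + 0.58×123 = 214.2
Vm = 26.7 · ln(0.13887) = 26.7 × (-1.9742) = -52.71 mV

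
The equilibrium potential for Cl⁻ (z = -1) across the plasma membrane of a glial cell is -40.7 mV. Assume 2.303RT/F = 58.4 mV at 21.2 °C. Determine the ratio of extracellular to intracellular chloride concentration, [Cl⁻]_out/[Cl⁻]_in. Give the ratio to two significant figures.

log₁₀([out]/[in]) = E·z/(58.4) = -40.7 × -1 / 58.4 = 0.6969
[out]/[in] = 10^(0.6969) = 4.976

5.0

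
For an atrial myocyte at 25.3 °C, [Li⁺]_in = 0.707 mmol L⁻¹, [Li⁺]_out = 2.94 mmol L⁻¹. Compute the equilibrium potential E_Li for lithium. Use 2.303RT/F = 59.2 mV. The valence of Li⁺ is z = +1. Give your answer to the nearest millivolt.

E = (59.2/z) · log₁₀([Li⁺]_out/[Li⁺]_in) with z = +1.
= (59.2/1) · log₁₀(2.94/0.707) = 59.20 · log₁₀(4.158)
= 59.20 · (0.6189) = 36.64 mV

37 mV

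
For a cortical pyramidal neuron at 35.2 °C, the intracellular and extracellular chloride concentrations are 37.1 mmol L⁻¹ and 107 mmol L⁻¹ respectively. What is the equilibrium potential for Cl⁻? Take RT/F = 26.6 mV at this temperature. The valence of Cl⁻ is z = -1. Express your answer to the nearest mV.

E = (26.6/z) · ln([Cl⁻]_out/[Cl⁻]_in) with z = -1.
For an anion, dividing by z = -1 reverses the sign.
= (26.6/-1) · ln(107/37.1) = -26.60 · ln(2.884)
= -26.60 · (1.0592) = -28.18 mV

-28 mV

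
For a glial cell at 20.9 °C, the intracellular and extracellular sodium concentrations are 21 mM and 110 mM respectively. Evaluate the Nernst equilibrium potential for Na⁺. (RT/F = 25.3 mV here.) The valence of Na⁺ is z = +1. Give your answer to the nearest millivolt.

E = (25.3/z) · ln([Na⁺]_out/[Na⁺]_in) with z = +1.
= (25.3/1) · ln(110/21) = 25.30 · ln(5.238)
= 25.30 · (1.6560) = 41.90 mV

42 mV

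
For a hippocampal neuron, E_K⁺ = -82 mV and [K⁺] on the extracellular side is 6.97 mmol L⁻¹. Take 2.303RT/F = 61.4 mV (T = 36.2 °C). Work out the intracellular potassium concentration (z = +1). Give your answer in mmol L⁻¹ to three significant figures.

Nernst: E = (61.4/1) · log₁₀([out]/[in]), so log₁₀([out]/[in]) = -82.0 × 1 / 61.4 = -1.3355.
[out]/[in] = 10^(-1.3355) = 0.04618.
[in] = 6.97 / 0.04618 = 150.9 mmol L⁻¹.

151 mmol L⁻¹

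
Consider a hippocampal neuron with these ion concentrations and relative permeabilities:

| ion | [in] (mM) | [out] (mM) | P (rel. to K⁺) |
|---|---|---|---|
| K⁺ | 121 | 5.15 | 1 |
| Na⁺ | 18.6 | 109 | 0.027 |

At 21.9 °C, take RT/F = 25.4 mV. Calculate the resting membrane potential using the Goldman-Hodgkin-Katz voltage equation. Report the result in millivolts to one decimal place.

-68.8 mV

Vm = 25.4 · ln[(Σ P·[cation]ₒ + Σ P·[anion]ᵢ) / (Σ P·[cation]ᵢ + Σ P·[anion]ₒ)]
Numerator = 1×5.15 + 0.027×109 = 8.093
Denominator = 1×121 + 0.027×18.6 = 121.5
Vm = 25.4 · ln(0.066608) = 25.4 × (-2.7089) = -68.81 mV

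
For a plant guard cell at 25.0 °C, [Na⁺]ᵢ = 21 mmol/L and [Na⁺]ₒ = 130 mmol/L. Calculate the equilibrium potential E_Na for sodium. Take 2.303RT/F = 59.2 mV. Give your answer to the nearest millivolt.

E = (59.2/z) · log₁₀([Na⁺]_out/[Na⁺]_in) with z = +1.
= (59.2/1) · log₁₀(130/21) = 59.20 · log₁₀(6.19)
= 59.20 · (0.7917) = 46.87 mV

47 mV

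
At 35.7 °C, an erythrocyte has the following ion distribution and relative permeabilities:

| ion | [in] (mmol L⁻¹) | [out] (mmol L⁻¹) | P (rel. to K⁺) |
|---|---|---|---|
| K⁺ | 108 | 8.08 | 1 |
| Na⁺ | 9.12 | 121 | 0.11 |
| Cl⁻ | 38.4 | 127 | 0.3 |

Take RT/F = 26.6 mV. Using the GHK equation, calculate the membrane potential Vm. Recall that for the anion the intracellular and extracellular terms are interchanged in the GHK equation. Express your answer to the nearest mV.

Vm = 26.6 · ln[(Σ P·[cation]ₒ + Σ P·[anion]ᵢ) / (Σ P·[cation]ᵢ + Σ P·[anion]ₒ)]
Numerator = 1×8.08 + 0.11×121 + 0.3×38.4 = 32.91
Denominator = 1×108 + 0.11×9.12 + 0.3×127 = 147.1
Vm = 26.6 · ln(0.22372) = 26.6 × (-1.4974) = -39.83 mV

-40 mV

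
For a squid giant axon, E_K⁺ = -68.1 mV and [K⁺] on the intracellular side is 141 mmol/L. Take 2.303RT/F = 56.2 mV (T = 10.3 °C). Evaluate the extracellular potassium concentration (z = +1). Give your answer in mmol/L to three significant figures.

8.66 mmol/L

Nernst: E = (56.2/1) · log₁₀([out]/[in]), so log₁₀([out]/[in]) = -68.1 × 1 / 56.2 = -1.2117.
[out]/[in] = 10^(-1.2117) = 0.06141.
[out] = 0.06141 × 141 = 8.659 mmol/L.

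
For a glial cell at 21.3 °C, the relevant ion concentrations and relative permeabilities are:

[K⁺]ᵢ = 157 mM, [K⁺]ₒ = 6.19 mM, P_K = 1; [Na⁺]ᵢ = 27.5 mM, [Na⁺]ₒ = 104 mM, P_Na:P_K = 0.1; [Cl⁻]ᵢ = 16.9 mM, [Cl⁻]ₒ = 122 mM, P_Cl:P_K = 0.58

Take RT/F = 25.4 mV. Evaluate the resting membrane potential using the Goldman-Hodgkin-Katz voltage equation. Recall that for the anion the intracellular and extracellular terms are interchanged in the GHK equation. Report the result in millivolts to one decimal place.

-55.0 mV

Vm = 25.4 · ln[(Σ P·[cation]ₒ + Σ P·[anion]ᵢ) / (Σ P·[cation]ᵢ + Σ P·[anion]ₒ)]
Numerator = 1×6.19 + 0.1×104 + 0.58×16.9 = 26.39
Denominator = 1×157 + 0.1×27.5 + 0.58×122 = 230.5
Vm = 25.4 · ln(0.11449) = 25.4 × (-2.1672) = -55.05 mV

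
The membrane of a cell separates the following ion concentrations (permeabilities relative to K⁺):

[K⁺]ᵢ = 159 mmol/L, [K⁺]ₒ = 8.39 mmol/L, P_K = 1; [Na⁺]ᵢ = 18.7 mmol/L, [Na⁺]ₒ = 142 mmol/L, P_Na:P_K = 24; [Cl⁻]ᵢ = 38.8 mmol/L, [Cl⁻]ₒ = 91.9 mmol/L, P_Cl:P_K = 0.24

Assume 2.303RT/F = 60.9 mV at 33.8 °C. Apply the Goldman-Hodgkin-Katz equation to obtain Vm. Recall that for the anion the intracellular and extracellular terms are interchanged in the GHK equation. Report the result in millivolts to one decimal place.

Vm = 60.9 · log₁₀[(Σ P·[cation]ₒ + Σ P·[anion]ᵢ) / (Σ P·[cation]ᵢ + Σ P·[anion]ₒ)]
Numerator = 1×8.39 + 24×142 + 0.24×38.8 = 3426
Denominator = 1×159 + 24×18.7 + 0.24×91.9 = 629.9
Vm = 60.9 · log₁₀(5.4389) = 60.9 × (0.7355) = 44.79 mV

44.8 mV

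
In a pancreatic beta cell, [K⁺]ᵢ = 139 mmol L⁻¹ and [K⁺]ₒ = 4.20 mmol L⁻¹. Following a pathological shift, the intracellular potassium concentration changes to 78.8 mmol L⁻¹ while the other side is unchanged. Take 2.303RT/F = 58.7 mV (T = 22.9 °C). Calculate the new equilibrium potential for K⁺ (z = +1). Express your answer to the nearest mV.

After the shift: [K⁺]_out = 4.20, [K⁺]_in = 78.8 mmol L⁻¹.
E_new = (58.7/1)·log₁₀(4.20/78.8) = 58.70 · (-1.2733) = -74.74 mV

-75 mV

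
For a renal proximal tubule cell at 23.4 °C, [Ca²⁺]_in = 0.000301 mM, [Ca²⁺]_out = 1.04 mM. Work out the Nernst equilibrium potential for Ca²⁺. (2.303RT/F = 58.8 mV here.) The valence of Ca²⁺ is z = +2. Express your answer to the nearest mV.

104 mV

E = (58.8/z) · log₁₀([Ca²⁺]_out/[Ca²⁺]_in) with z = +2.
= (58.8/2) · log₁₀(1.04/0.000301) = 29.40 · log₁₀(3455)
= 29.40 · (3.5385) = 104.03 mV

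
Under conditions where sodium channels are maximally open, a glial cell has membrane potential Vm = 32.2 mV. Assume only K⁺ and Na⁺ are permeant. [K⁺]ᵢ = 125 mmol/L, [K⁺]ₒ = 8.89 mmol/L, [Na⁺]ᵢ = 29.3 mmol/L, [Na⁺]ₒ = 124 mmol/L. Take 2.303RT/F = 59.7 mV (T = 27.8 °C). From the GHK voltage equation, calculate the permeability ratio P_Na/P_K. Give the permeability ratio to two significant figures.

19

Let α = P_Na/P_K. GHK: Vm = 59.7·log₁₀[(Kₒ + α·Naₒ)/(Kᵢ + α·Naᵢ)].
10^(Vm/59.7) = 10^(32.2/59.7) = 3.4623
So 3.4623·(Kᵢ + α·Naᵢ) = Kₒ + α·Naₒ → α = (3.4623·125.0 − 8.89) / (124.0 − 3.4623·29.3)
α = (432.8 − 8.89) / (124.0 − 101.4) = 423.9/22.55 = 18.79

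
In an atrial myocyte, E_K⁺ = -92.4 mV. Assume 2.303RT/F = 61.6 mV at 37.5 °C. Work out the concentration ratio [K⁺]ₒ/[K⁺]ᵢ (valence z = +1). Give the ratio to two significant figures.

0.032

log₁₀([out]/[in]) = E·z/(61.6) = -92.4 × 1 / 61.6 = -1.5000
[out]/[in] = 10^(-1.5000) = 0.03162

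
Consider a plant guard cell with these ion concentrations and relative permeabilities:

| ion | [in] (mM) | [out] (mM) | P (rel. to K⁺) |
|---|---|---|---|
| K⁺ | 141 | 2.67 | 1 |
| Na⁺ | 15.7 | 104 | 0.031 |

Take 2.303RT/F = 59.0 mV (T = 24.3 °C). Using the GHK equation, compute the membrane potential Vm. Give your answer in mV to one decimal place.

-81.4 mV

Vm = 59.0 · log₁₀[(Σ P·[cation]ₒ + Σ P·[anion]ᵢ) / (Σ P·[cation]ᵢ + Σ P·[anion]ₒ)]
Numerator = 1×2.67 + 0.031×104 = 5.894
Denominator = 1×141 + 0.031×15.7 = 141.5
Vm = 59.0 · log₁₀(0.041658) = 59.0 × (-1.3803) = -81.44 mV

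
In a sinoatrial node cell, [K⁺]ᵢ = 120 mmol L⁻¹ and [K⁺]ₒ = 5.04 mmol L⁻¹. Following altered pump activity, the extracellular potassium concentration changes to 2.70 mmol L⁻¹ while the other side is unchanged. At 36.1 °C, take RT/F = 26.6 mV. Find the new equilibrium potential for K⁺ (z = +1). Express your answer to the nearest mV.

-101 mV

After the shift: [K⁺]_out = 2.70, [K⁺]_in = 120 mmol L⁻¹.
E_new = (26.6/1)·ln(2.70/120) = 26.60 · (-3.7942) = -100.93 mV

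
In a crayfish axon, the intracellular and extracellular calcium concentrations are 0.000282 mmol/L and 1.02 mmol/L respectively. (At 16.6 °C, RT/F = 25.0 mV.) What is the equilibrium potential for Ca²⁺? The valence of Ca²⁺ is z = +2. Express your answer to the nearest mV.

E = (25.0/z) · ln([Ca²⁺]_out/[Ca²⁺]_in) with z = +2.
= (25.0/2) · ln(1.02/0.000282) = 12.50 · ln(3617)
= 12.50 · (8.1934) = 102.42 mV

102 mV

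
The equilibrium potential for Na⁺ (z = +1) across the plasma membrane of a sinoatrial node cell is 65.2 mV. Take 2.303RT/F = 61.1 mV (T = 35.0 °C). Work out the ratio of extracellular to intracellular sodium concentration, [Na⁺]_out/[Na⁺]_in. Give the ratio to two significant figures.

log₁₀([out]/[in]) = E·z/(61.1) = 65.2 × 1 / 61.1 = 1.0671
[out]/[in] = 10^(1.0671) = 11.67

12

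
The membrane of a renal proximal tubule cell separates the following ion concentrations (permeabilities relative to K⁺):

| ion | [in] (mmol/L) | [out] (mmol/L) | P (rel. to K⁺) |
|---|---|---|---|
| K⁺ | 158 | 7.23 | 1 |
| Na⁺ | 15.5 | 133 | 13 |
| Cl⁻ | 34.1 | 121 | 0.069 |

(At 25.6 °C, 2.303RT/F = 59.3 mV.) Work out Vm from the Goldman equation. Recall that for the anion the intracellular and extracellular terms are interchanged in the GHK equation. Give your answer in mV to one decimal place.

40.0 mV

Vm = 59.3 · log₁₀[(Σ P·[cation]ₒ + Σ P·[anion]ᵢ) / (Σ P·[cation]ᵢ + Σ P·[anion]ₒ)]
Numerator = 1×7.23 + 13×133 + 0.069×34.1 = 1739
Denominator = 1×158 + 13×15.5 + 0.069×121 = 367.8
Vm = 59.3 · log₁₀(4.7263) = 59.3 × (0.6745) = 40.00 mV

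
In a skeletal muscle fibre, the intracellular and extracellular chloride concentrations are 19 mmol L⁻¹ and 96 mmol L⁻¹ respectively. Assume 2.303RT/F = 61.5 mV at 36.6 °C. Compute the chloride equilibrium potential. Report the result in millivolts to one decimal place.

-43.3 mV

E = (61.5/z) · log₁₀([Cl⁻]_out/[Cl⁻]_in) with z = -1.
For an anion, dividing by z = -1 reverses the sign.
= (61.5/-1) · log₁₀(96/19) = -61.50 · log₁₀(5.053)
= -61.50 · (0.7035) = -43.27 mV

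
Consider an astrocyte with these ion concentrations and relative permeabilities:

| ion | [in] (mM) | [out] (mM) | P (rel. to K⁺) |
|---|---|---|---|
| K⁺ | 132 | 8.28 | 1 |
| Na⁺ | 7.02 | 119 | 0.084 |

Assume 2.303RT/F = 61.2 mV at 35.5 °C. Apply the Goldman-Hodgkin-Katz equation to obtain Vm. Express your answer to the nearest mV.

Vm = 61.2 · log₁₀[(Σ P·[cation]ₒ + Σ P·[anion]ᵢ) / (Σ P·[cation]ᵢ + Σ P·[anion]ₒ)]
Numerator = 1×8.28 + 0.084×119 = 18.28
Denominator = 1×132 + 0.084×7.02 = 132.6
Vm = 61.2 · log₁₀(0.13784) = 61.2 × (-0.8606) = -52.67 mV

-53 mV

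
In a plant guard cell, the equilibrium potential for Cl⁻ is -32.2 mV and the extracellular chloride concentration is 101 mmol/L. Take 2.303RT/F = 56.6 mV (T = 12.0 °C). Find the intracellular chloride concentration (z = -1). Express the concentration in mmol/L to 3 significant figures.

27.3 mmol/L

Nernst: E = (56.6/-1) · log₁₀([out]/[in]), so log₁₀([out]/[in]) = -32.2 × -1 / 56.6 = 0.5689.
[out]/[in] = 10^(0.5689) = 3.706.
[in] = 101 / 3.706 = 27.25 mmol/L.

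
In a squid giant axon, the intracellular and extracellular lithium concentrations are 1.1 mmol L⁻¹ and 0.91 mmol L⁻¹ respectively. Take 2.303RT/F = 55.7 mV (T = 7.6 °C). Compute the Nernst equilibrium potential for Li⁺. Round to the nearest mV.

-5 mV

E = (55.7/z) · log₁₀([Li⁺]_out/[Li⁺]_in) with z = +1.
= (55.7/1) · log₁₀(0.91/1.1) = 55.70 · log₁₀(0.8273)
= 55.70 · (-0.0824) = -4.59 mV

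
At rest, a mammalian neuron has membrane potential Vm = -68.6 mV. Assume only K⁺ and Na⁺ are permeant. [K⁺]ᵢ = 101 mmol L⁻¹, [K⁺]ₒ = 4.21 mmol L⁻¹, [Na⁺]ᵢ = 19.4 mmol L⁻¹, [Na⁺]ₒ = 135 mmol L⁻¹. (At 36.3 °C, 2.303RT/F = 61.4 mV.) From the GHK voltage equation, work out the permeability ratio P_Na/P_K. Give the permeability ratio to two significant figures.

0.026

Let α = P_Na/P_K. GHK: Vm = 61.4·log₁₀[(Kₒ + α·Naₒ)/(Kᵢ + α·Naᵢ)].
10^(Vm/61.4) = 10^(-68.6/61.4) = 0.076337
So 0.076337·(Kᵢ + α·Naᵢ) = Kₒ + α·Naₒ → α = (0.076337·101.0 − 4.21) / (135.0 − 0.076337·19.4)
α = (7.71 − 4.21) / (135.0 − 1.481) = 3.5/133.5 = 0.02621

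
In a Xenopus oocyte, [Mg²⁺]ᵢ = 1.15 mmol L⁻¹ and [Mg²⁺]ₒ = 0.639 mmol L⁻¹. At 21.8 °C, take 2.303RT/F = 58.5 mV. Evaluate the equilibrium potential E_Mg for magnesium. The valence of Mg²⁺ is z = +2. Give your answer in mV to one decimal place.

E = (58.5/z) · log₁₀([Mg²⁺]_out/[Mg²⁺]_in) with z = +2.
= (58.5/2) · log₁₀(0.639/1.15) = 29.25 · log₁₀(0.5557)
= 29.25 · (-0.2552) = -7.46 mV

-7.5 mV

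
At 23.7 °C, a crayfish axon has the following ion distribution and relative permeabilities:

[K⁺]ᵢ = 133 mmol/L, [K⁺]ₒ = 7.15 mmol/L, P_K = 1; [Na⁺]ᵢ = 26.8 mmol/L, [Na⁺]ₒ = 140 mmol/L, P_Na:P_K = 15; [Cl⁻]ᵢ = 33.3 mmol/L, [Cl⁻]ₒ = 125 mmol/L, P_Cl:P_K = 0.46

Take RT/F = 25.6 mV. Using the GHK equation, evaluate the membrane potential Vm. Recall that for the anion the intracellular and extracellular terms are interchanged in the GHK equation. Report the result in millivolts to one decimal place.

32.7 mV

Vm = 25.6 · ln[(Σ P·[cation]ₒ + Σ P·[anion]ᵢ) / (Σ P·[cation]ᵢ + Σ P·[anion]ₒ)]
Numerator = 1×7.15 + 15×140 + 0.46×33.3 = 2122
Denominator = 1×133 + 15×26.8 + 0.46×125 = 592.5
Vm = 25.6 · ln(3.5822) = 25.6 × (1.2760) = 32.67 mV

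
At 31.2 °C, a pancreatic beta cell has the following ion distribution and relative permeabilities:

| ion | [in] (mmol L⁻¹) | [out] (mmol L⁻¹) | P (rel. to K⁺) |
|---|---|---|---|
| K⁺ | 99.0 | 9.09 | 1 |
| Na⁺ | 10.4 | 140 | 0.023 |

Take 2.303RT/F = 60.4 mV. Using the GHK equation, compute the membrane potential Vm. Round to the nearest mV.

-55 mV

Vm = 60.4 · log₁₀[(Σ P·[cation]ₒ + Σ P·[anion]ᵢ) / (Σ P·[cation]ᵢ + Σ P·[anion]ₒ)]
Numerator = 1×9.09 + 0.023×140 = 12.31
Denominator = 1×99.0 + 0.023×10.4 = 99.24
Vm = 60.4 · log₁₀(0.12404) = 60.4 × (-0.9064) = -54.75 mV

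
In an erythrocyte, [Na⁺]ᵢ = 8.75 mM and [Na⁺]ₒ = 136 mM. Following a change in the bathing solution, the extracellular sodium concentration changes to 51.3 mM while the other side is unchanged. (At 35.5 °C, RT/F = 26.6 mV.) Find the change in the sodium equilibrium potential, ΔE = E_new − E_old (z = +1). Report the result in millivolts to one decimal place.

-25.9 mV

E_old = (26.6/1)·ln(136/8.75) = 72.98 mV
E_new = (26.6/1)·ln(51.3/8.75) = 47.05 mV
ΔE = 47.05 − (72.98) = -25.93 mV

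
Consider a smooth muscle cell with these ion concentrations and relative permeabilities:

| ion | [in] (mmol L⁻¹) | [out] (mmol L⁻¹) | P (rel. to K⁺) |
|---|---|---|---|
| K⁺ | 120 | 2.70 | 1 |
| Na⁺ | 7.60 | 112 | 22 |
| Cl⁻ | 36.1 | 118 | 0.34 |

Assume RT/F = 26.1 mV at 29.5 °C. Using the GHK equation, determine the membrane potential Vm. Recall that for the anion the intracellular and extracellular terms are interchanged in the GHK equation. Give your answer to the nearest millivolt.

53 mV

Vm = 26.1 · ln[(Σ P·[cation]ₒ + Σ P·[anion]ᵢ) / (Σ P·[cation]ᵢ + Σ P·[anion]ₒ)]
Numerator = 1×2.70 + 22×112 + 0.34×36.1 = 2479
Denominator = 1×120 + 22×7.60 + 0.34×118 = 327.3
Vm = 26.1 · ln(7.5735) = 26.1 × (2.0247) = 52.84 mV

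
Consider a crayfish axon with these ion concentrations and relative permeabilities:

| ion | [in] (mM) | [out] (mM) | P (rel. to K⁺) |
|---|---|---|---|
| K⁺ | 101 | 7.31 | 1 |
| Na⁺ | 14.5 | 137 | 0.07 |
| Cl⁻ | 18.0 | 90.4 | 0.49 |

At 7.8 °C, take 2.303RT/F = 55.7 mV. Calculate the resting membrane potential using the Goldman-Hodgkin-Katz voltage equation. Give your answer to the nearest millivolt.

-42 mV

Vm = 55.7 · log₁₀[(Σ P·[cation]ₒ + Σ P·[anion]ᵢ) / (Σ P·[cation]ᵢ + Σ P·[anion]ₒ)]
Numerator = 1×7.31 + 0.07×137 + 0.49×18.0 = 25.72
Denominator = 1×101 + 0.07×14.5 + 0.49×90.4 = 146.3
Vm = 55.7 · log₁₀(0.17579) = 55.7 × (-0.7550) = -42.05 mV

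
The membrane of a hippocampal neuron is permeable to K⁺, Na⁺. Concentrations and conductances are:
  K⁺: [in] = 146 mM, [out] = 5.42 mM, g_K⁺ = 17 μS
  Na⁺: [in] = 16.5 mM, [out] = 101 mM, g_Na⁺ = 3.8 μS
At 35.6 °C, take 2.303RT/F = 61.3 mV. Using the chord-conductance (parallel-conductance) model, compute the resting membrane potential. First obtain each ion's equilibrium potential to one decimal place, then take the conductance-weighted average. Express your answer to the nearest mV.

-63 mV

E_K⁺ = (61.3/1)·log₁₀(5.42/146) = -87.7 mV
E_Na⁺ = (61.3/1)·log₁₀(101/16.5) = 48.2 mV
Vm = (Σ gᵢEᵢ)/(Σ gᵢ) = (17·-87.7 + 3.8·48.2) / (17 + 3.8)
= -1307.74 / 20.8 = -62.87 mV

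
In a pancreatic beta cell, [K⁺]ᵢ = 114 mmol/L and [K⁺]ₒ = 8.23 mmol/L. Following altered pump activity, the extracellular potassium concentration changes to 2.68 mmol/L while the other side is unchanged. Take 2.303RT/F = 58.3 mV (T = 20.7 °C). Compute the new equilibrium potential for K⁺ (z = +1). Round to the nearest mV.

-95 mV

After the shift: [K⁺]_out = 2.68, [K⁺]_in = 114 mmol/L.
E_new = (58.3/1)·log₁₀(2.68/114) = 58.30 · (-1.6288) = -94.96 mV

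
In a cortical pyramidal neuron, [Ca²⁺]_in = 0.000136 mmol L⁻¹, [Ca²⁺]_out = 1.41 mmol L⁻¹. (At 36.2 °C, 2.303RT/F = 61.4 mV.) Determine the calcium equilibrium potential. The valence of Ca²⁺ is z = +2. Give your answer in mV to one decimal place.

123.3 mV

E = (61.4/z) · log₁₀([Ca²⁺]_out/[Ca²⁺]_in) with z = +2.
= (61.4/2) · log₁₀(1.41/0.000136) = 30.70 · log₁₀(1.037e+04)
= 30.70 · (4.0157) = 123.28 mV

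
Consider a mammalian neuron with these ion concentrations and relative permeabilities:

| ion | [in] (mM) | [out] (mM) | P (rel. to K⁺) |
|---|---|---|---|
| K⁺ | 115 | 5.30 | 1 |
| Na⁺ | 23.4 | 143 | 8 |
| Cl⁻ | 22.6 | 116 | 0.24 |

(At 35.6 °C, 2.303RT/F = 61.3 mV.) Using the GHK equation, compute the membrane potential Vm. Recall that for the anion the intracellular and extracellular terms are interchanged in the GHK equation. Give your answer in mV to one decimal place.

Vm = 61.3 · log₁₀[(Σ P·[cation]ₒ + Σ P·[anion]ᵢ) / (Σ P·[cation]ᵢ + Σ P·[anion]ₒ)]
Numerator = 1×5.30 + 8×143 + 0.24×22.6 = 1155
Denominator = 1×115 + 8×23.4 + 0.24×116 = 330
Vm = 61.3 · log₁₀(3.4987) = 61.3 × (0.5439) = 33.34 mV

33.3 mV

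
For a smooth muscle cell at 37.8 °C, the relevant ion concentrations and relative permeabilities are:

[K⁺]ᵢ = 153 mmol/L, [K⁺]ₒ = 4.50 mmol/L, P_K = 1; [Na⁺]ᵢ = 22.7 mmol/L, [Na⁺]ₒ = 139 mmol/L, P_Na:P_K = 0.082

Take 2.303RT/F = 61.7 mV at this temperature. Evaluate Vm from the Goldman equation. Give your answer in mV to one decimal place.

-61.0 mV

Vm = 61.7 · log₁₀[(Σ P·[cation]ₒ + Σ P·[anion]ᵢ) / (Σ P·[cation]ᵢ + Σ P·[anion]ₒ)]
Numerator = 1×4.50 + 0.082×139 = 15.9
Denominator = 1×153 + 0.082×22.7 = 154.9
Vm = 61.7 · log₁₀(0.10266) = 61.7 × (-0.9886) = -61.00 mV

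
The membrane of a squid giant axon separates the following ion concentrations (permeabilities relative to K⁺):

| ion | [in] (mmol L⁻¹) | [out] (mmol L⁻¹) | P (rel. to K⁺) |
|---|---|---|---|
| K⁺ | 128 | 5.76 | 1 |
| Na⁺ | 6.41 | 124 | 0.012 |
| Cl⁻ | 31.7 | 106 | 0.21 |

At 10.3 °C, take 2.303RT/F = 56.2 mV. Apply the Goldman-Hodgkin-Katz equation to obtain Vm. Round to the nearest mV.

-58 mV

Vm = 56.2 · log₁₀[(Σ P·[cation]ₒ + Σ P·[anion]ᵢ) / (Σ P·[cation]ᵢ + Σ P·[anion]ₒ)]
Numerator = 1×5.76 + 0.012×124 + 0.21×31.7 = 13.9
Denominator = 1×128 + 0.012×6.41 + 0.21×106 = 150.3
Vm = 56.2 · log₁₀(0.092492) = 56.2 × (-1.0339) = -58.10 mV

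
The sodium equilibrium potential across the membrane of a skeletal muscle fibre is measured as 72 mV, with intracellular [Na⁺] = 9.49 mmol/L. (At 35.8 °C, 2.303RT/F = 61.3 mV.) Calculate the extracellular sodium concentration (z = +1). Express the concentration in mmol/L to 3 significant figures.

142 mmol/L

Nernst: E = (61.3/1) · log₁₀([out]/[in]), so log₁₀([out]/[in]) = 72.0 × 1 / 61.3 = 1.1746.
[out]/[in] = 10^(1.1746) = 14.95.
[out] = 14.95 × 9.49 = 141.8 mmol/L.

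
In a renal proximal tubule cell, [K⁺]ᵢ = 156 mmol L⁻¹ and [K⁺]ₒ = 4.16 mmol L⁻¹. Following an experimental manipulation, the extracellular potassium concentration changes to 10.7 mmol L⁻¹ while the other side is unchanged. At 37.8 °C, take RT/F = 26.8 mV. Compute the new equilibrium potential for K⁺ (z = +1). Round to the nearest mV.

-72 mV

After the shift: [K⁺]_out = 10.7, [K⁺]_in = 156 mmol L⁻¹.
E_new = (26.8/1)·ln(10.7/156) = 26.80 · (-2.6796) = -71.81 mV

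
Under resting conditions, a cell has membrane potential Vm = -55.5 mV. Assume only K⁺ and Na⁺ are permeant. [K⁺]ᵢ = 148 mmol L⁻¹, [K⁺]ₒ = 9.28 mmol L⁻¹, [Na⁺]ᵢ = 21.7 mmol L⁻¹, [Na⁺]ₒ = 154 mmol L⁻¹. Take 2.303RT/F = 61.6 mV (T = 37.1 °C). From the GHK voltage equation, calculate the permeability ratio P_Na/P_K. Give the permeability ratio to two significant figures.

Let α = P_Na/P_K. GHK: Vm = 61.6·log₁₀[(Kₒ + α·Naₒ)/(Kᵢ + α·Naᵢ)].
10^(Vm/61.6) = 10^(-55.5/61.6) = 0.12561
So 0.12561·(Kᵢ + α·Naᵢ) = Kₒ + α·Naₒ → α = (0.12561·148.0 − 9.28) / (154.0 − 0.12561·21.7)
α = (18.59 − 9.28) / (154.0 − 2.726) = 9.31/151.3 = 0.06155

0.062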